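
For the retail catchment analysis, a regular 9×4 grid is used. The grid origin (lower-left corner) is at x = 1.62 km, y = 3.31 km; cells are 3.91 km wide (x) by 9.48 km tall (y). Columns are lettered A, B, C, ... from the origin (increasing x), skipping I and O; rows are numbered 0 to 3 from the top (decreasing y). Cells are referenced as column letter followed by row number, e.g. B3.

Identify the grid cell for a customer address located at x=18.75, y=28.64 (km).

E1

Column index: ⌊(18.75 − 1.62) / 3.91⌋ = ⌊4.381⌋ = 4 → column E
Row offset from origin: ⌊(28.64 − 3.31) / 9.48⌋ = ⌊2.672⌋ = 2 → row 1 (counted from top)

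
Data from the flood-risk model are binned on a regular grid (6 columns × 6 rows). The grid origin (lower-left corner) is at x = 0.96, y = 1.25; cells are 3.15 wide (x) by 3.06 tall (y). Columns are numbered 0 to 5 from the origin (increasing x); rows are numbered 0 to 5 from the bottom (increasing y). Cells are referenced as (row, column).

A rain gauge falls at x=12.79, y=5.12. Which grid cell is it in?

Column index: ⌊(12.79 − 0.96) / 3.15⌋ = ⌊3.756⌋ = 3
Row offset from origin: ⌊(5.12 − 1.25) / 3.06⌋ = ⌊1.265⌋ = 1 → row 1

(1, 3)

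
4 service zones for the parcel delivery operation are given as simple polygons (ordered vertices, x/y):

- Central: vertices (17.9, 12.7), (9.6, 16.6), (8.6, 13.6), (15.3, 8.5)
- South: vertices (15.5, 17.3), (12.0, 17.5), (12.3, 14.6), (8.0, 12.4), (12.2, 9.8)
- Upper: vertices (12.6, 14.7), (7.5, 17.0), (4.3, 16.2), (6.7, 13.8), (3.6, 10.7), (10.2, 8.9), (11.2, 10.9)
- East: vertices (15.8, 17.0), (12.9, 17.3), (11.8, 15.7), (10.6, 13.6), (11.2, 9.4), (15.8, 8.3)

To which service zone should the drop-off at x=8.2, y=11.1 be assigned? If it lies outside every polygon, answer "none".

Cast a ray rightward from (8.2, 11.1). For each polygon, the edges (by vertex number in listed order) whose endpoints lie on opposite sides of y = 11.1, where each meets that height, and whether that is right or left of the point:
Central: 3–4 at x≈11.88 (right), 4–1 at x≈16.91 (right) → 2 crossings.
South: 4–5 at x≈10.10 (right), 5–1 at x≈12.77 (right) → 2 crossings.
Upper: 4–5 at x≈4.00 (left), 7–1 at x≈11.27 (right) → 1 crossing.
East: 4–5 at x≈10.96 (right), 6–1 at x≈15.80 (right) → 2 crossings.
Only Upper has an odd count, so the point is inside Upper.

Upper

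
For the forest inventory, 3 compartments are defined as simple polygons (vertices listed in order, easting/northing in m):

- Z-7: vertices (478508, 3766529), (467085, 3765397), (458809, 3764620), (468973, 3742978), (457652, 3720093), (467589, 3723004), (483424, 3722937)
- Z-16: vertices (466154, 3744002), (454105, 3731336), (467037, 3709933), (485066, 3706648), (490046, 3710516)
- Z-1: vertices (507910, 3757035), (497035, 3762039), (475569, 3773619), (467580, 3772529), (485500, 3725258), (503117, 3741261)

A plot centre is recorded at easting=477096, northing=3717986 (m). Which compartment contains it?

Z-16

Cast a ray rightward from (477096, 3717986). For each polygon, the edges (by vertex number in listed order) whose endpoints lie on opposite sides of northing = 3717986, where each meets that height, and whether that is right or left of the point:
Z-7: no edge straddles that height → 0 crossings.
Z-16: 2–3 at easting≈462171.3 (left), 5–1 at easting≈484716.2 (right) → 1 crossing.
Z-1: no edge straddles that height → 0 crossings.
Only Z-16 has an odd count, so the point is inside Z-16.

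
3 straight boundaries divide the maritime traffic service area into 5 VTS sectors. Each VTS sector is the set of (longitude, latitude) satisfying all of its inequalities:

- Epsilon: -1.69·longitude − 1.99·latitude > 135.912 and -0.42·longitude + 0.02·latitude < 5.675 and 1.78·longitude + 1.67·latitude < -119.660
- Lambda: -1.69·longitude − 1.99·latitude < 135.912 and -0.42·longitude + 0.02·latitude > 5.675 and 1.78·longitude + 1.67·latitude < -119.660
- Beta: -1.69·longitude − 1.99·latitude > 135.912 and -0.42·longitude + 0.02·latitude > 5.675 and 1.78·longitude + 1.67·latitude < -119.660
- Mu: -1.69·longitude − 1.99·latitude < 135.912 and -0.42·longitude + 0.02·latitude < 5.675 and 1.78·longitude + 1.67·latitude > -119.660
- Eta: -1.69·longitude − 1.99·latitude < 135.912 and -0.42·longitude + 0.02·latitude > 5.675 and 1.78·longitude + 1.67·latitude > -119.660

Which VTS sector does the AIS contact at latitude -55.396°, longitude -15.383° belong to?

Epsilon

-1.69·-15.383 − 1.99·-55.396 = 136.235, which is > 135.912
-0.42·-15.383 + 0.02·-55.396 = 5.353, which is < 5.675
1.78·-15.383 + 1.67·-55.396 = -119.893, which is < -119.660
This sign pattern matches Epsilon.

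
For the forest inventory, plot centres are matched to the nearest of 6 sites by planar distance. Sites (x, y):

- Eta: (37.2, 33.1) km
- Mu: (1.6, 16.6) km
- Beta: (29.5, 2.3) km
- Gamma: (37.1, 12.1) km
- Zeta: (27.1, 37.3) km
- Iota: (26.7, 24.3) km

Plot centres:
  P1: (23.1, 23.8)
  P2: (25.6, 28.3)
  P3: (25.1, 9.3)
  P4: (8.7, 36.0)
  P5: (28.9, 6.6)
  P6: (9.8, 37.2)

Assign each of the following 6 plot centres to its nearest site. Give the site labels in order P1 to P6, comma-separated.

P1 → Iota (d²=13.21)
P2 → Iota (d²=17.21)
P3 → Beta (d²=68.36)
P4 → Zeta (d²=340.25)
P5 → Beta (d²=18.85)
P6 → Zeta (d²=299.30)

Iota, Iota, Beta, Zeta, Beta, Zeta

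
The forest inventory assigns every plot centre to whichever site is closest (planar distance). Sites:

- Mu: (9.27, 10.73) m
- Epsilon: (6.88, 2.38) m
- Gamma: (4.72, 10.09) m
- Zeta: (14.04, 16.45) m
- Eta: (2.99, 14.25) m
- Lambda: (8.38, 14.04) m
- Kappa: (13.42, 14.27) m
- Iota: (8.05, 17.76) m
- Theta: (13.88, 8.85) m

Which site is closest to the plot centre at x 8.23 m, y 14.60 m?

Lambda

Squared distances to each site:
Mu: 16.058; Epsilon: 151.151; Gamma: 32.660; Zeta: 37.179; Eta: 27.580; Lambda: 0.336; Kappa: 27.045; Iota: 10.018; Theta: 64.985.
Minimum at Lambda.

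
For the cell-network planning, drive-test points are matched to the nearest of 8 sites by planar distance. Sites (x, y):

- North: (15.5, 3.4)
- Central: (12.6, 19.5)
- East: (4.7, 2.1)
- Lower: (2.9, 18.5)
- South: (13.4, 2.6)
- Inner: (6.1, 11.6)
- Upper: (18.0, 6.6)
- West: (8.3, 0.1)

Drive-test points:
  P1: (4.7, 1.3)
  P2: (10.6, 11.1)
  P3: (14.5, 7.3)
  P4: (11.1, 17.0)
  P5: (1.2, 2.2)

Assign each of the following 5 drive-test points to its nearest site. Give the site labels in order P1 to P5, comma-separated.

East, Inner, Upper, Central, East

P1 → East (d²=0.64)
P2 → Inner (d²=20.50)
P3 → Upper (d²=12.74)
P4 → Central (d²=8.50)
P5 → East (d²=12.26)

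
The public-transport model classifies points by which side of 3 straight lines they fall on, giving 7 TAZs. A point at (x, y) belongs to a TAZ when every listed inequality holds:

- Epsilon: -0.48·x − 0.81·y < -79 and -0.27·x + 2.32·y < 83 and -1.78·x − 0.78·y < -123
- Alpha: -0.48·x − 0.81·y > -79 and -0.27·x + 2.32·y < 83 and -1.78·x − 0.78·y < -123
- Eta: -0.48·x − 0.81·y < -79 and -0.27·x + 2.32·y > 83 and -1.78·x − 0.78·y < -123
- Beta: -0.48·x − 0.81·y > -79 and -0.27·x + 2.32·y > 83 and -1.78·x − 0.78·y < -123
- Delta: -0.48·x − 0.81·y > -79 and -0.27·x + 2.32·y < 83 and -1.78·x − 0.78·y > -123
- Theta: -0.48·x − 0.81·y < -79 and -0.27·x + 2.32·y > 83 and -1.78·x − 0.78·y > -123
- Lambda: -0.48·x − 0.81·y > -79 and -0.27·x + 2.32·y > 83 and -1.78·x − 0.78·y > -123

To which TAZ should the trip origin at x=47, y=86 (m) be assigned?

Eta

-0.48·47 − 0.81·86 = -92.220, which is < -79
-0.27·47 + 2.32·86 = 186.830, which is > 83
-1.78·47 − 0.78·86 = -150.740, which is < -123
This sign pattern matches Eta.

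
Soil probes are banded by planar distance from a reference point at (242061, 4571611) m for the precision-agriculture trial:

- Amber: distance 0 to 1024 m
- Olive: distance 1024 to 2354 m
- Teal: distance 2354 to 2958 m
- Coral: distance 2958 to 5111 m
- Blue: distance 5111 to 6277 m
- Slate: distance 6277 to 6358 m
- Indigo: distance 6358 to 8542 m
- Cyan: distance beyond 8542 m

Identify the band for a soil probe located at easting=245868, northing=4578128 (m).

Indigo

Distance = √((245868−242061)² + (4578128−4571611)²) = √(14493249.000 + 42471289.000) = 7547.486 m.
6358 ≤ 7547.486 < 8542 → Indigo.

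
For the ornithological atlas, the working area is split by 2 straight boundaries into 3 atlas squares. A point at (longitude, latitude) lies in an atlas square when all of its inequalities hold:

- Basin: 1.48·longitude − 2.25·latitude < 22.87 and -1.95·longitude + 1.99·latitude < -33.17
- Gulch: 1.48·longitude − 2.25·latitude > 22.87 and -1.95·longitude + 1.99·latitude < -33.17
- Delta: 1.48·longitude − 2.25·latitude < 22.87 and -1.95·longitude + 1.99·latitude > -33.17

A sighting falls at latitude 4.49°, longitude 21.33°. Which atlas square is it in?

Delta

1.48·21.33 − 2.25·4.49 = 21.466, which is < 22.87
-1.95·21.33 + 1.99·4.49 = -32.658, which is > -33.17
This sign pattern matches Delta.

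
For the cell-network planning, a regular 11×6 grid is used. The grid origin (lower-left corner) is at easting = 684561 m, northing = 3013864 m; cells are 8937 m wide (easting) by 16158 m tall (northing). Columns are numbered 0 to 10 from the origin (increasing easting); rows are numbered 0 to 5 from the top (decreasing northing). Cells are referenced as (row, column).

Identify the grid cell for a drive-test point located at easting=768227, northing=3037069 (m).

Column index: ⌊(768227 − 684561) / 8937⌋ = ⌊9.362⌋ = 9
Row offset from origin: ⌊(3037069 − 3013864) / 16158⌋ = ⌊1.436⌋ = 1 → row 4 (counted from top)

(4, 9)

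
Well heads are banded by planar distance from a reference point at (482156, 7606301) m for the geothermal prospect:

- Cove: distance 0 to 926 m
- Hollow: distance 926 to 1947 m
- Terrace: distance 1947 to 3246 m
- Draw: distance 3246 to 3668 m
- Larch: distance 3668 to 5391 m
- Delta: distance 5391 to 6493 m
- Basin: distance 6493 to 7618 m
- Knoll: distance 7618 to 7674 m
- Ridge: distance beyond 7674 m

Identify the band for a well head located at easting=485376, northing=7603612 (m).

Larch

Distance = √((485376−482156)² + (7603612−7606301)²) = √(10368400.000 + 7230721.000) = 4195.131 m.
3668 ≤ 4195.131 < 5391 → Larch.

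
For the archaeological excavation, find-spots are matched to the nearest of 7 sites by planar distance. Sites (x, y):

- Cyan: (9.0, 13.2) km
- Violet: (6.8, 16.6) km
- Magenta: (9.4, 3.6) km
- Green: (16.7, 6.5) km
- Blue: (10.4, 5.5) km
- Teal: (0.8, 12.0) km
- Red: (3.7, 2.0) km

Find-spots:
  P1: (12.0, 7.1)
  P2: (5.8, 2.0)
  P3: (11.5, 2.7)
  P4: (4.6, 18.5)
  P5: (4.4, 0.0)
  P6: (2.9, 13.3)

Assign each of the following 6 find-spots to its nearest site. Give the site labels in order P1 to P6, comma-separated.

Blue, Red, Magenta, Violet, Red, Teal

P1 → Blue (d²=5.12)
P2 → Red (d²=4.41)
P3 → Magenta (d²=5.22)
P4 → Violet (d²=8.45)
P5 → Red (d²=4.49)
P6 → Teal (d²=6.10)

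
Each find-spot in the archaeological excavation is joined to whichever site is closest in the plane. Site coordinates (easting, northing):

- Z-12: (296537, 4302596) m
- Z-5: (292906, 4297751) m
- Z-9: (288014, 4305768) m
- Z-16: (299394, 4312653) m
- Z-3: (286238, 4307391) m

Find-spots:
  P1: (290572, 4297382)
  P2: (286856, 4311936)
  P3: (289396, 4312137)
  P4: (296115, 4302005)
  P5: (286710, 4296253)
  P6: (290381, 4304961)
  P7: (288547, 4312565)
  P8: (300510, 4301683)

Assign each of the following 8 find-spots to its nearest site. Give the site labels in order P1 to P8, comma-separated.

Z-5, Z-3, Z-3, Z-12, Z-5, Z-9, Z-3, Z-12

P1 → Z-5 (d²=5583717.00)
P2 → Z-3 (d²=21038949.00)
P3 → Z-3 (d²=32497480.00)
P4 → Z-12 (d²=527365.00)
P5 → Z-5 (d²=40634420.00)
P6 → Z-9 (d²=6253938.00)
P7 → Z-3 (d²=32101757.00)
P8 → Z-12 (d²=16618298.00)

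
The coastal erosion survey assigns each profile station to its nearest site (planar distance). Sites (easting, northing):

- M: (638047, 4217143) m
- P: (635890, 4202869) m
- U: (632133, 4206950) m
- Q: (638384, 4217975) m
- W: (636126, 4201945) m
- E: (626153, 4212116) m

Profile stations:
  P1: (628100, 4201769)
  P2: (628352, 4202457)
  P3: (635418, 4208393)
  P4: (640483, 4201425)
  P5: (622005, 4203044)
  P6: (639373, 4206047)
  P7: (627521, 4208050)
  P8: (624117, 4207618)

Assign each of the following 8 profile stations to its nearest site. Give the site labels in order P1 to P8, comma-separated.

U, U, U, W, E, P, E, E

P1 → U (d²=43107850.00)
P2 → U (d²=34483010.00)
P3 → U (d²=12873474.00)
P4 → W (d²=19253849.00)
P5 → E (d²=99507088.00)
P6 → P (d²=22230973.00)
P7 → E (d²=18403780.00)
P8 → E (d²=24377300.00)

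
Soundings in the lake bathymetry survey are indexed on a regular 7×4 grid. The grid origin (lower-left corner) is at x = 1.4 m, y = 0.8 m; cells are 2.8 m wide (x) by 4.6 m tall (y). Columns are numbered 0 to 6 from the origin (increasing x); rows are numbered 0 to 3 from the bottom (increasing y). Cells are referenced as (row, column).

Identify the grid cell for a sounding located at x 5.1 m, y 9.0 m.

(1, 1)

Column index: ⌊(5.1 − 1.4) / 2.8⌋ = ⌊1.321⌋ = 1
Row offset from origin: ⌊(9.0 − 0.8) / 4.6⌋ = ⌊1.783⌋ = 1 → row 1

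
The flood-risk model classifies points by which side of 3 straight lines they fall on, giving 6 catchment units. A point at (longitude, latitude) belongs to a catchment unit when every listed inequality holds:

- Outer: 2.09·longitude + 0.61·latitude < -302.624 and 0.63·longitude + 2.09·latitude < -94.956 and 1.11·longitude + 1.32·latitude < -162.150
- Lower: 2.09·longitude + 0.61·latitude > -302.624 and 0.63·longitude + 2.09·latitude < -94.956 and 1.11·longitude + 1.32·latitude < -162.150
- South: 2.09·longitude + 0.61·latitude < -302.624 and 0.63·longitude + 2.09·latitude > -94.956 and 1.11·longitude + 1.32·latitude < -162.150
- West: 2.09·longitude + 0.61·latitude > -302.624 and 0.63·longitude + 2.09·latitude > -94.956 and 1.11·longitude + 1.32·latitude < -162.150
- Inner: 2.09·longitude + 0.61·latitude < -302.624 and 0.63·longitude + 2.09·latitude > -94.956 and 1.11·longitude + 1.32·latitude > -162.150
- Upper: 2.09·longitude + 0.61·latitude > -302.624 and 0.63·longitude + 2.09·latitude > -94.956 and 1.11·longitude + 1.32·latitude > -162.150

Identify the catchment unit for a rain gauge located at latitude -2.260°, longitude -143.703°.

2.09·-143.703 + 0.61·-2.260 = -301.718, which is > -302.624
0.63·-143.703 + 2.09·-2.260 = -95.256, which is < -94.956
1.11·-143.703 + 1.32·-2.260 = -162.494, which is < -162.150
This sign pattern matches Lower.

Lower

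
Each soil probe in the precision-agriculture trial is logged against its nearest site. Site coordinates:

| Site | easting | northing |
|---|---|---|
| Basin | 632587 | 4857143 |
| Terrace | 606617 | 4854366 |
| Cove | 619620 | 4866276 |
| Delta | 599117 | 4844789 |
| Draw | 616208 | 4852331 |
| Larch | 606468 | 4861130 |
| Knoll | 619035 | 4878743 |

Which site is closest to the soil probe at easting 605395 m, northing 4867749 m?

Squared distances to each site:
Basin: 851892100.000; Terrace: 180597973.000; Cove: 204520354.000; Delta: 566574884.000; Draw: 354635693.000; Larch: 44962490.000; Knoll: 306917636.000.
Minimum at Larch.

Larch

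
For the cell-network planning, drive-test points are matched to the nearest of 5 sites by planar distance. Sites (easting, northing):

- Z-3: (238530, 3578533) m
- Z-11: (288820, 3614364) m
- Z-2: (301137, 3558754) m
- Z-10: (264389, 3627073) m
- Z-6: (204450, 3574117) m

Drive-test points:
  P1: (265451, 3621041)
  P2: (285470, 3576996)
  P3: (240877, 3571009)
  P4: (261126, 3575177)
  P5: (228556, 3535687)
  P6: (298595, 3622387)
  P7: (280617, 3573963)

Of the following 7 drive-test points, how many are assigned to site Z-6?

0

P1 → Z-10
P2 → Z-2
P3 → Z-3
P4 → Z-3
P5 → Z-3
P6 → Z-11
P7 → Z-2
0 of the 7 go to Z-6.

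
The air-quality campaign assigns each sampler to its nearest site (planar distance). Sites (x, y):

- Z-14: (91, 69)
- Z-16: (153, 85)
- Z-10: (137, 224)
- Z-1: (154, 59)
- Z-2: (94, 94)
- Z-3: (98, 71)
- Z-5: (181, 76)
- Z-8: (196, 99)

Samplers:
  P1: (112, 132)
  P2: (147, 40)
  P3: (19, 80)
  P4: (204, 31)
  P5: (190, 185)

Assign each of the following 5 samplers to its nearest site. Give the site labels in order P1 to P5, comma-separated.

Z-2, Z-1, Z-14, Z-5, Z-10

P1 → Z-2 (d²=1768.00)
P2 → Z-1 (d²=410.00)
P3 → Z-14 (d²=5305.00)
P4 → Z-5 (d²=2554.00)
P5 → Z-10 (d²=4330.00)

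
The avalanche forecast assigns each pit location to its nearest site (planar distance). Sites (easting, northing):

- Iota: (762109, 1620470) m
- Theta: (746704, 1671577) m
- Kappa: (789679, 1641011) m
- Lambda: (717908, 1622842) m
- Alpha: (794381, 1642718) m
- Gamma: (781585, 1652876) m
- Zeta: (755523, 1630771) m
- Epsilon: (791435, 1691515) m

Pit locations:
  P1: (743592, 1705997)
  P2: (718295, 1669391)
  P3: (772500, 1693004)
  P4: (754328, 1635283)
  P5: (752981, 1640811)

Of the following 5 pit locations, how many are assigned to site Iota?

0

P1 → Theta
P2 → Theta
P3 → Epsilon
P4 → Zeta
P5 → Zeta
0 of the 5 go to Iota.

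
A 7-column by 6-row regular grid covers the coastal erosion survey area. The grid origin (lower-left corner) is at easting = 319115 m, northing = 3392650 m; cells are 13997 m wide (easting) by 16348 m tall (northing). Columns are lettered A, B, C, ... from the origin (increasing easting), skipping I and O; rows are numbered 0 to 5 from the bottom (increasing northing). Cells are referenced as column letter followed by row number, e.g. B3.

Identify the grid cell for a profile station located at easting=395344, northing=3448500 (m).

F3

Column index: ⌊(395344 − 319115) / 13997⌋ = ⌊5.446⌋ = 5 → column F
Row offset from origin: ⌊(3448500 − 3392650) / 16348⌋ = ⌊3.416⌋ = 3 → row 3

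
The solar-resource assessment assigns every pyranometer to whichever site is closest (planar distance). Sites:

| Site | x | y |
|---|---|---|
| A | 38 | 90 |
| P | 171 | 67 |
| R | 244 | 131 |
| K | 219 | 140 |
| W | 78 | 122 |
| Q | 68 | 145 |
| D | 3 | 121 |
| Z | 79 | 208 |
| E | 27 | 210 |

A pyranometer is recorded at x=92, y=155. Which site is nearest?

Squared distances to each site:
A: 7141.000; P: 13985.000; R: 23680.000; K: 16354.000; W: 1285.000; Q: 676.000; D: 9077.000; Z: 2978.000; E: 7250.000.
Minimum at Q.

Q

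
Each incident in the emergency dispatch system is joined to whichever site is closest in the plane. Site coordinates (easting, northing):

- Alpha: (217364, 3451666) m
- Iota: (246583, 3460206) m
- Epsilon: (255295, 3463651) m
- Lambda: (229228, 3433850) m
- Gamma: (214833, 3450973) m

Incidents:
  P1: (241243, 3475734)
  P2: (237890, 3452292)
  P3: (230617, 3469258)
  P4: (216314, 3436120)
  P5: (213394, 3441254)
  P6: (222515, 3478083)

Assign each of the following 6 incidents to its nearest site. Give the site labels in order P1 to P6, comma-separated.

Iota, Iota, Iota, Lambda, Gamma, Alpha

P1 → Iota (d²=269634384.00)
P2 → Iota (d²=138199645.00)
P3 → Iota (d²=336851860.00)
P4 → Lambda (d²=171924296.00)
P5 → Gamma (d²=96529682.00)
P6 → Alpha (d²=724390690.00)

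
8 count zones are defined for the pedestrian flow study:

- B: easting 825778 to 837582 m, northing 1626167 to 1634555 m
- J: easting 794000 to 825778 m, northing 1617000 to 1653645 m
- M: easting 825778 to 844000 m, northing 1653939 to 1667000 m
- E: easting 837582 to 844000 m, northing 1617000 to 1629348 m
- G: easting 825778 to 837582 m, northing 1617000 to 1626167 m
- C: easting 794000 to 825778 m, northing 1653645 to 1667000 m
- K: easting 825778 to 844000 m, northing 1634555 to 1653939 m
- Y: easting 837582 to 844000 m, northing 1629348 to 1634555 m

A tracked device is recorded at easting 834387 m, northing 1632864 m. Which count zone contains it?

The point has easting = 834387 and northing = 1632864.
Only B satisfies 825778 ≤ easting ≤ 837582 and 1626167 ≤ northing ≤ 1634555.

B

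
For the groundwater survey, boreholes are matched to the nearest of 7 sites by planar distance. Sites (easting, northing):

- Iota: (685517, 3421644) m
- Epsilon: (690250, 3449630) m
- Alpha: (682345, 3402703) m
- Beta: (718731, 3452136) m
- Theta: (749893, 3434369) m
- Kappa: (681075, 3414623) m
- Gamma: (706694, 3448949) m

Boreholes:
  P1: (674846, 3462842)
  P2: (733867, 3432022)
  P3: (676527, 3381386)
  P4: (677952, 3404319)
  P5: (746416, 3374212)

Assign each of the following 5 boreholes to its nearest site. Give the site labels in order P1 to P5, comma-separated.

P1 → Epsilon (d²=411840160.00)
P2 → Theta (d²=262341085.00)
P3 → Alpha (d²=488263613.00)
P4 → Alpha (d²=21909905.00)
P5 → Theta (d²=3630954178.00)

Epsilon, Theta, Alpha, Alpha, Theta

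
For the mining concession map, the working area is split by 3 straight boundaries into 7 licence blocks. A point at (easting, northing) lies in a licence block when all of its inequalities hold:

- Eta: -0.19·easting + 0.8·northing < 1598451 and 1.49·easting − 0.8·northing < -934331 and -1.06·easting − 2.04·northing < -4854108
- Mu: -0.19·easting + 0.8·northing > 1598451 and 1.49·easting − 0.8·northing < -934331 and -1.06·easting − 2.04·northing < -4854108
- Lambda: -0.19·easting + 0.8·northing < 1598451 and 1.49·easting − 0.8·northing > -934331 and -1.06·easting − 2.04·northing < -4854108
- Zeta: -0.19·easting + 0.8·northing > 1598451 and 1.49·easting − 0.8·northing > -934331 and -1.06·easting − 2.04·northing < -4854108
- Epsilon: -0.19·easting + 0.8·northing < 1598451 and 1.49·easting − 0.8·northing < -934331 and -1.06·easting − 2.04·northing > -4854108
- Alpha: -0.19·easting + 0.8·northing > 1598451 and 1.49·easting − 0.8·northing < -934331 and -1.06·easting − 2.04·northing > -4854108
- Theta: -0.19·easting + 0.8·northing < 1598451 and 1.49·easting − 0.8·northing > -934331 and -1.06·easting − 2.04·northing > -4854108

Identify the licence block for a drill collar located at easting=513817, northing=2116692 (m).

Lambda

-0.19·513817 + 0.8·2116692 = 1595728.370, which is < 1598451
1.49·513817 − 0.8·2116692 = -927766.270, which is > -934331
-1.06·513817 − 2.04·2116692 = -4862697.700, which is < -4854108
This sign pattern matches Lambda.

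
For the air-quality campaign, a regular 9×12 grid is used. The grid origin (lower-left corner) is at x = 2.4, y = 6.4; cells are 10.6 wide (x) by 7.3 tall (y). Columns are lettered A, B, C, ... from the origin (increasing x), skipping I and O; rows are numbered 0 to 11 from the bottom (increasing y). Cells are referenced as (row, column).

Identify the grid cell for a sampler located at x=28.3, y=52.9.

(6, C)

Column index: ⌊(28.3 − 2.4) / 10.6⌋ = ⌊2.443⌋ = 2 → column C
Row offset from origin: ⌊(52.9 − 6.4) / 7.3⌋ = ⌊6.370⌋ = 6 → row 6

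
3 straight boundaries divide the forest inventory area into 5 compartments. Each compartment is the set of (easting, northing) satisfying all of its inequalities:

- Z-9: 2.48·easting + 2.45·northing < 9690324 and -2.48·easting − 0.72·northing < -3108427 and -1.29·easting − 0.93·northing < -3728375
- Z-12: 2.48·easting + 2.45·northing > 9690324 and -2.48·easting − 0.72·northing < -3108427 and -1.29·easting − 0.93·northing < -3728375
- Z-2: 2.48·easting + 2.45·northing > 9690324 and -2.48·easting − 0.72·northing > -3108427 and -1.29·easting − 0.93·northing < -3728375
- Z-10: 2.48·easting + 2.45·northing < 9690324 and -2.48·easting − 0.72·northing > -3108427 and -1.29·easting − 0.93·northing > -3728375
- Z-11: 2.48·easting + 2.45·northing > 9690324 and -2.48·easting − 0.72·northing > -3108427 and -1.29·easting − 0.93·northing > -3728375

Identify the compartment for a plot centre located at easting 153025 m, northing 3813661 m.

2.48·153025 + 2.45·3813661 = 9722971.450, which is > 9690324
-2.48·153025 − 0.72·3813661 = -3125337.920, which is < -3108427
-1.29·153025 − 0.93·3813661 = -3744106.980, which is < -3728375
This sign pattern matches Z-12.

Z-12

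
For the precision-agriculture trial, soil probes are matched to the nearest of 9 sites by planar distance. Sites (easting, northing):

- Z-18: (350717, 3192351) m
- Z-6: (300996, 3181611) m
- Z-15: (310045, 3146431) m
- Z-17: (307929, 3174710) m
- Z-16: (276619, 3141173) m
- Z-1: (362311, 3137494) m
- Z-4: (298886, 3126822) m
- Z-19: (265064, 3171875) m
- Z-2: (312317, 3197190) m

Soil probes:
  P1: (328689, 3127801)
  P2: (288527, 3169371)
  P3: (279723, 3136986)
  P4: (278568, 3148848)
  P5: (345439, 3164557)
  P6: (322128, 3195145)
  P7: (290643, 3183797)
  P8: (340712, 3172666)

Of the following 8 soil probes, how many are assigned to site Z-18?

2

P1 → Z-15
P2 → Z-6
P3 → Z-16
P4 → Z-16
P5 → Z-18
P6 → Z-2
P7 → Z-6
P8 → Z-18
2 of the 8 go to Z-18.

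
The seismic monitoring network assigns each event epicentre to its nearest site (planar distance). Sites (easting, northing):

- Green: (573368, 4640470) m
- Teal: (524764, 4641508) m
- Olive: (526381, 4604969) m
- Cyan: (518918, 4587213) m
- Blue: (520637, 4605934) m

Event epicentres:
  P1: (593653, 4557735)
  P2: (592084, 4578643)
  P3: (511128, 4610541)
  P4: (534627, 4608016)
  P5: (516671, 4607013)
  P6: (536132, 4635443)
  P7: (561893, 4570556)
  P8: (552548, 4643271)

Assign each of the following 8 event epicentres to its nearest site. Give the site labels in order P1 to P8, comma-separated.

Cyan, Green, Blue, Olive, Blue, Teal, Cyan, Green

P1 → Cyan (d²=6454272709.00)
P2 → Green (d²=4172866585.00)
P3 → Blue (d²=111645530.00)
P4 → Olive (d²=77280725.00)
P5 → Blue (d²=16893397.00)
P6 → Teal (d²=166015649.00)
P7 → Cyan (d²=2124306274.00)
P8 → Green (d²=441318001.00)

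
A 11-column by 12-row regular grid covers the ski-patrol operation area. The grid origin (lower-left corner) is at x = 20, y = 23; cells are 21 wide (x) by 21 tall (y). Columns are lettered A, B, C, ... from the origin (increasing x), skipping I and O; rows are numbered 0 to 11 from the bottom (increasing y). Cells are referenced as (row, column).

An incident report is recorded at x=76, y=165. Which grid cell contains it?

Column index: ⌊(76 − 20) / 21⌋ = ⌊2.667⌋ = 2 → column C
Row offset from origin: ⌊(165 − 23) / 21⌋ = ⌊6.762⌋ = 6 → row 6

(6, C)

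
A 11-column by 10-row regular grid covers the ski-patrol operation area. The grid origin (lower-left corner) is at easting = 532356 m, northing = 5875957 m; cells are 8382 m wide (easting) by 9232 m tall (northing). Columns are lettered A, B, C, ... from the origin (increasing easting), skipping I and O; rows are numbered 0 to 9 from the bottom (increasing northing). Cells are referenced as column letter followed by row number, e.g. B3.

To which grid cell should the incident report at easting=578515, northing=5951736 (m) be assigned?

F8

Column index: ⌊(578515 − 532356) / 8382⌋ = ⌊5.507⌋ = 5 → column F
Row offset from origin: ⌊(5951736 − 5875957) / 9232⌋ = ⌊8.208⌋ = 8 → row 8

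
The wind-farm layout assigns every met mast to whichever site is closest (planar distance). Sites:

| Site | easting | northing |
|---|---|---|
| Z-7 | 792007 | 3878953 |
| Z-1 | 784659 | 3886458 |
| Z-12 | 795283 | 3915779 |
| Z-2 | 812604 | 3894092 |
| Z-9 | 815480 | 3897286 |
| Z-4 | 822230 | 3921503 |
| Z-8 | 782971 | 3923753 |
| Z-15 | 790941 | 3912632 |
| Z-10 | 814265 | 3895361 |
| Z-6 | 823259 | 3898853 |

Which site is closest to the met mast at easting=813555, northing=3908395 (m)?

Squared distances to each site:
Z-7: 1331147668.000; Z-1: 1316210785.000; Z-12: 388389440.000; Z-2: 205480210.000; Z-9: 127115506.000; Z-4: 247075289.000; Z-8: 1171249220.000; Z-15: 529345165.000; Z-10: 170389256.000; Z-6: 185217380.000.
Minimum at Z-9.

Z-9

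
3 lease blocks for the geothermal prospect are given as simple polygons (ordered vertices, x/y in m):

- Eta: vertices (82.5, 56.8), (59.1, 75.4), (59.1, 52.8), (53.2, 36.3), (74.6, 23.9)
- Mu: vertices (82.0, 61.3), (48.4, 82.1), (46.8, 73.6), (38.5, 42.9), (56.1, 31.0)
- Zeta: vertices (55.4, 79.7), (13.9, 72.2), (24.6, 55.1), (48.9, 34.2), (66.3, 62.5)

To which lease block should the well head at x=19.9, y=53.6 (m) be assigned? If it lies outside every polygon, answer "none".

none

Cast a ray rightward from (19.9, 53.6). For each polygon, the edges (by vertex number in listed order) whose endpoints lie on opposite sides of y = 53.6, where each meets that height, and whether that is right or left of the point:
Eta: 2–3 at x≈59.10 (right), 5–1 at x≈81.73 (right) → 2 crossings.
Mu: 3–4 at x≈41.39 (right), 5–1 at x≈75.42 (right) → 2 crossings.
Zeta: 3–4 at x≈26.34 (right), 4–5 at x≈60.83 (right) → 2 crossings.
All counts are even, so the point lies outside every listed polygon.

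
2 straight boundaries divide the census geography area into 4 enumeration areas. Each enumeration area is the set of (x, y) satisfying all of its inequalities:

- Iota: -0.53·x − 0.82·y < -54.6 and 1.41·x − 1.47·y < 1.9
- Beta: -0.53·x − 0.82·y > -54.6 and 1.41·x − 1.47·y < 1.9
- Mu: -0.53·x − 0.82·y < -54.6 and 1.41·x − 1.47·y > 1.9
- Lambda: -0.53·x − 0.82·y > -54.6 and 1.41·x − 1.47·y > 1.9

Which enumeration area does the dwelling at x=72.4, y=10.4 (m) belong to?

Lambda

-0.53·72.4 − 0.82·10.4 = -46.900, which is > -54.6
1.41·72.4 − 1.47·10.4 = 86.796, which is > 1.9
This sign pattern matches Lambda.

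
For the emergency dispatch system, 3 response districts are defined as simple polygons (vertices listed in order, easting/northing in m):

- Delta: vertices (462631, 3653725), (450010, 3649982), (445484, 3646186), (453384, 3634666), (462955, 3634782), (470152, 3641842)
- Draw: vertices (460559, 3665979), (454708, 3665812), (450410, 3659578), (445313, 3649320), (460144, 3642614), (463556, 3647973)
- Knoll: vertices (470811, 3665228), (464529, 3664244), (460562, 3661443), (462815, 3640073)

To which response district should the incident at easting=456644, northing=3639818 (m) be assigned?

Delta

Cast a ray rightward from (456644, 3639818). For each polygon, the edges (by vertex number in listed order) whose endpoints lie on opposite sides of northing = 3639818, where each meets that height, and whether that is right or left of the point:
Delta: 3–4 at easting≈449850.9 (left), 5–6 at easting≈468088.7 (right) → 1 crossing.
Draw: no edge straddles that height → 0 crossings.
Knoll: no edge straddles that height → 0 crossings.
Only Delta has an odd count, so the point is inside Delta.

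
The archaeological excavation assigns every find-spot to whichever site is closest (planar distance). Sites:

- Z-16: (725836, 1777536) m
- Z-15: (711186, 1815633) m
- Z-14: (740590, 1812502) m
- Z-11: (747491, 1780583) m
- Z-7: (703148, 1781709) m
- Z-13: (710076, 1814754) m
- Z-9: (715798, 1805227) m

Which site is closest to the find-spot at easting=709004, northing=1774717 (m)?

Squared distances to each site:
Z-16: 291262985.000; Z-15: 1678880180.000; Z-14: 2425381621.000; Z-11: 1515659125.000; Z-7: 83180800.000; Z-13: 1604110553.000; Z-9: 977018536.000.
Minimum at Z-7.

Z-7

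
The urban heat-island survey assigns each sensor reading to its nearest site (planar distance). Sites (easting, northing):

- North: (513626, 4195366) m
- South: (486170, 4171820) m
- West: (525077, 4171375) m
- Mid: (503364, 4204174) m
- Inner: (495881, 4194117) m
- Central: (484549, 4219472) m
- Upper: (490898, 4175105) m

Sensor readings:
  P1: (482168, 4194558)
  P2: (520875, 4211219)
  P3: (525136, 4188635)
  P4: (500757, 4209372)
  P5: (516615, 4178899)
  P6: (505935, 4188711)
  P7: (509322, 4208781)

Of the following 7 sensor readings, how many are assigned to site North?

3

P1 → Inner
P2 → North
P3 → North
P4 → Mid
P5 → West
P6 → North
P7 → Mid
3 of the 7 go to North.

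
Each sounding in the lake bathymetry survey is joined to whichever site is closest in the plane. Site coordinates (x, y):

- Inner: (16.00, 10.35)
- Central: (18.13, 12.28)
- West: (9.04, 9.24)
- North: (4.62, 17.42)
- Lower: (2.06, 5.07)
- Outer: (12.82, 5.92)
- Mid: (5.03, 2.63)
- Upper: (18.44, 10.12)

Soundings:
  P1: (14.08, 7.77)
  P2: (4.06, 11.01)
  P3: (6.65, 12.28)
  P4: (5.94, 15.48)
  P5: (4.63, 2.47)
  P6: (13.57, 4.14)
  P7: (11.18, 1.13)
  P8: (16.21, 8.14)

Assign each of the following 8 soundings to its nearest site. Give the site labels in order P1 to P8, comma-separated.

Outer, West, West, North, Mid, Outer, Outer, Inner

P1 → Outer (d²=5.01)
P2 → West (d²=27.93)
P3 → West (d²=14.95)
P4 → North (d²=5.51)
P5 → Mid (d²=0.19)
P6 → Outer (d²=3.73)
P7 → Outer (d²=25.63)
P8 → Inner (d²=4.93)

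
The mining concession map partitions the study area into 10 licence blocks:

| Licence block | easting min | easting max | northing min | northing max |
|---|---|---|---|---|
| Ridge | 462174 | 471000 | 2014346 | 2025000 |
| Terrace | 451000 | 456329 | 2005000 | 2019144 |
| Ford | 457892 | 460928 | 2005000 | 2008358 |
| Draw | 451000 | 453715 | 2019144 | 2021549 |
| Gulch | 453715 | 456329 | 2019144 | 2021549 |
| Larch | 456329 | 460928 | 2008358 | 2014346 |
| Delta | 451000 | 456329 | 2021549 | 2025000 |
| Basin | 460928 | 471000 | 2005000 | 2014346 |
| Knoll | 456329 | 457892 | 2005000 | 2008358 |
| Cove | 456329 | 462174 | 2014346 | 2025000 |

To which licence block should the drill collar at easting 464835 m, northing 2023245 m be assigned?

Ridge

The point has easting = 464835 and northing = 2023245.
Only Ridge satisfies 462174 ≤ easting ≤ 471000 and 2014346 ≤ northing ≤ 2025000.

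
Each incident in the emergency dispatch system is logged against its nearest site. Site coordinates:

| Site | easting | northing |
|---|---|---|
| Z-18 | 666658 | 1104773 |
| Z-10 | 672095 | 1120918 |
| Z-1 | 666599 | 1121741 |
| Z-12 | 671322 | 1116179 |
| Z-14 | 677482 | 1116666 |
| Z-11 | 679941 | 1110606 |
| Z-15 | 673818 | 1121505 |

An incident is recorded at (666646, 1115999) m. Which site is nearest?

Squared distances to each site:
Z-18: 126023220.000; Z-10: 53888162.000; Z-1: 32972773.000; Z-12: 21897376.000; Z-14: 117863785.000; Z-11: 205841474.000; Z-15: 81753620.000.
Minimum at Z-12.

Z-12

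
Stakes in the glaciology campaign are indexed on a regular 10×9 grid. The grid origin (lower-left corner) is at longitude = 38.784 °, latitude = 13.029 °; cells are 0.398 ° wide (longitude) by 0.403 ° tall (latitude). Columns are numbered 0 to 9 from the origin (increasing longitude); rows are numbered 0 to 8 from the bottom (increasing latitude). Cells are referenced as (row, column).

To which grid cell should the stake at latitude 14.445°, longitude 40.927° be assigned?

(3, 5)

Column index: ⌊(40.927 − 38.784) / 0.398⌋ = ⌊5.384⌋ = 5
Row offset from origin: ⌊(14.445 − 13.029) / 0.403⌋ = ⌊3.514⌋ = 3 → row 3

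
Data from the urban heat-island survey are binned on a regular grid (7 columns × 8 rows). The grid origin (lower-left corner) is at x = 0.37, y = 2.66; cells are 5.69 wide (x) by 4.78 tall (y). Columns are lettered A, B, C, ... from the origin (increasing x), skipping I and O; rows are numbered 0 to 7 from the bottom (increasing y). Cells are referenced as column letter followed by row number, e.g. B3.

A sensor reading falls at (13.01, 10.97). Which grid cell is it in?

C1

Column index: ⌊(13.01 − 0.37) / 5.69⌋ = ⌊2.221⌋ = 2 → column C
Row offset from origin: ⌊(10.97 − 2.66) / 4.78⌋ = ⌊1.738⌋ = 1 → row 1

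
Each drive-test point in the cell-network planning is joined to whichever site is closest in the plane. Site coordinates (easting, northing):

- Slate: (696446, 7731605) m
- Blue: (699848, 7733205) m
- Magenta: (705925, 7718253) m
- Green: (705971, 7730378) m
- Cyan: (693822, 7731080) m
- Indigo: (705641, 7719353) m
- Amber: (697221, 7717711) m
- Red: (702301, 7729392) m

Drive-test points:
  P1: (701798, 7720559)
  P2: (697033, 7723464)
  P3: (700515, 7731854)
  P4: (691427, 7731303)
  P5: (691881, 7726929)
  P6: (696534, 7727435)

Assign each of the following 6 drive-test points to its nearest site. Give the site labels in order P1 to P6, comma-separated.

P1 → Indigo (d²=16223085.00)
P2 → Amber (d²=33132353.00)
P3 → Blue (d²=2270090.00)
P4 → Cyan (d²=5785754.00)
P5 → Cyan (d²=20998282.00)
P6 → Slate (d²=17396644.00)

Indigo, Amber, Blue, Cyan, Cyan, Slate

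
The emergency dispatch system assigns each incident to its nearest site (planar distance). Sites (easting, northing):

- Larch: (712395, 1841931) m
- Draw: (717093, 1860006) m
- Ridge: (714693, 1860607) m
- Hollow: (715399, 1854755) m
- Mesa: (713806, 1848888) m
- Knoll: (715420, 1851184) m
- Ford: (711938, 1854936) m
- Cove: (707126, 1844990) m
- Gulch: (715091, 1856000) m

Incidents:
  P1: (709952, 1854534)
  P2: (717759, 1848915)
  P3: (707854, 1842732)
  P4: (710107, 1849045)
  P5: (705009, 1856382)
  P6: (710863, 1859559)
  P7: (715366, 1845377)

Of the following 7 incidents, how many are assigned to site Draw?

0

P1 → Ford
P2 → Knoll
P3 → Cove
P4 → Mesa
P5 → Ford
P6 → Ridge
P7 → Mesa
0 of the 7 go to Draw.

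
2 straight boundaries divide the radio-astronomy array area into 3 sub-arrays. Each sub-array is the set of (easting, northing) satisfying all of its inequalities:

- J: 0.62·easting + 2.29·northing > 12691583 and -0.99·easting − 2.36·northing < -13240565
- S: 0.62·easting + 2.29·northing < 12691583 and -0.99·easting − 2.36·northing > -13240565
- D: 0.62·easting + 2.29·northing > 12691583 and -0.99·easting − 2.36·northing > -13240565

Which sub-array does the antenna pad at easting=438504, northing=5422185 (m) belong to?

S

0.62·438504 + 2.29·5422185 = 12688676.130, which is < 12691583
-0.99·438504 − 2.36·5422185 = -13230475.560, which is > -13240565
This sign pattern matches S.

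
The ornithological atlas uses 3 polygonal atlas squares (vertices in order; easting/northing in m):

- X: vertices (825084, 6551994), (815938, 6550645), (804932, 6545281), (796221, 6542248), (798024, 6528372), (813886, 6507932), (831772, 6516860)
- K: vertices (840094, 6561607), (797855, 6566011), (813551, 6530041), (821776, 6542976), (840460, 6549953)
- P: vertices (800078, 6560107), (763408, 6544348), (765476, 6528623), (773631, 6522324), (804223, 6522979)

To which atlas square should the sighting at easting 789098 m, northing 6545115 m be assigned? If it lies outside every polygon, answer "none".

P

Cast a ray rightward from (789098, 6545115). For each polygon, the edges (by vertex number in listed order) whose endpoints lie on opposite sides of northing = 6545115, where each meets that height, and whether that is right or left of the point:
X: 3–4 at easting≈804455.2 (right), 7–1 at easting≈826393.5 (right) → 2 crossings.
K: 2–3 at easting≈806973.3 (right), 4–5 at easting≈827504.1 (right) → 2 crossings.
P: 1–2 at easting≈765192.8 (left), 5–1 at easting≈801751.7 (right) → 1 crossing.
Only P has an odd count, so the point is inside P.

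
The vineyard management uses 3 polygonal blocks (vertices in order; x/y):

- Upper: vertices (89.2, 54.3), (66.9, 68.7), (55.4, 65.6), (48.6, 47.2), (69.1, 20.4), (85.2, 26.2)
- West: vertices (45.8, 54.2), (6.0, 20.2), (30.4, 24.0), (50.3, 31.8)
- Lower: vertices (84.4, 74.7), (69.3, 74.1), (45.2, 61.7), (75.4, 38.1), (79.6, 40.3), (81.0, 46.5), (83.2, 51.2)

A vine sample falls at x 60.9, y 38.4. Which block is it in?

Upper

Cast a ray rightward from (60.9, 38.4). For each polygon, the edges (by vertex number in listed order) whose endpoints lie on opposite sides of y = 38.4, where each meets that height, and whether that is right or left of the point:
Upper: 4–5 at x≈55.33 (left), 6–1 at x≈86.94 (right) → 1 crossing.
West: 1–2 at x≈27.30 (left), 4–1 at x≈48.97 (left) → 0 crossings.
Lower: 3–4 at x≈75.02 (right), 4–5 at x≈75.97 (right) → 2 crossings.
Only Upper has an odd count, so the point is inside Upper.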